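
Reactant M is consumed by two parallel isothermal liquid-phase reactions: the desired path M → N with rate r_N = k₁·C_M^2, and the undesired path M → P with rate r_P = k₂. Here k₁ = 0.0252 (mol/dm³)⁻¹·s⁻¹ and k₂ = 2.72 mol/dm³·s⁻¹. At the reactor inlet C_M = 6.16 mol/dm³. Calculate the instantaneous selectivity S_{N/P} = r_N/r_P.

0.352

S_{N/P} = r_N/r_P = (k₁·C_M^2)/(k₂) = (k₁/k₂)·C_M^2.
= (0.0252×6.160^2) / (2.72) = 0.9562/2.720 = 0.352.
Since the desired path is higher order in M, keeping C_M high (PFR or concentrated feed) favours N.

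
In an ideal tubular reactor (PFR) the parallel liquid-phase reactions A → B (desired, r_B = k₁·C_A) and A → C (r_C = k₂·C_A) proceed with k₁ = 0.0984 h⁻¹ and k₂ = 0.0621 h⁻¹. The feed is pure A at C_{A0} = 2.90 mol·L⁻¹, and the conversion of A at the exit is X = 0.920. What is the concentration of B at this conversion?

1.64 mol·L⁻¹

C_A = C_{A0}(1−X) = 0.2320 mol·L⁻¹.
Both paths are first order in A, so the instantaneous fraction to B is constant: dC_B/d(−C_A) = k₁/(k₁+k₂) = 0.6131.
C_B = 0.6131·(C_{A0}−C_A) = 0.6131×2.668 = 1.64 mol·L⁻¹.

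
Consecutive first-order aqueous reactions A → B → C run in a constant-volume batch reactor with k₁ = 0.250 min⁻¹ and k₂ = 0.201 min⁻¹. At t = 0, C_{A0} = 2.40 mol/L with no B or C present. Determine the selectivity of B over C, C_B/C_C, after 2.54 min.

3.21

For first-order series with pure A initially, C_B(t) = k₁C_{A0}/(k₂−k₁)·(e^(−k₁t) − e^(−k₂t)).
e^(−k₁t) = e^(−0.250×2.54) = e^(−0.6350) = 0.5299; e^(−k₂t) = e^(−0.5105) = 0.6002.
C_B = 0.250×2.40/(0.201−0.250) × (0.5299−0.6002) = (-12.24)×(-0.07024) = 0.8600 mol/L.
C_A = C_{A0}e^(−k₁t) = 1.272 mol/L, so C_C = C_{A0}−C_A−C_B = 0.2681 mol/L; C_B/C_C = 3.21.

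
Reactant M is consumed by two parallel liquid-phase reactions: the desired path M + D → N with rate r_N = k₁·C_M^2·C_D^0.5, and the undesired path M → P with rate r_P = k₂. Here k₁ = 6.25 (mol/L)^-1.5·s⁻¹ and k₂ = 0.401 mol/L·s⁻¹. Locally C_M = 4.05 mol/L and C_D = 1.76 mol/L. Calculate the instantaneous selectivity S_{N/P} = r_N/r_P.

339

S_{N/P} = r_N/r_P = (k₁·C_M^2·C_D^0.5)/(k₂) = (k₁/k₂)·C_M^2·C_D^0.5.
= (6.25×4.050^2×1.760^0.5) / (0.401) = 136.0/0.4010 = 339.
Since the desired path is higher order in M, keeping C_M high (PFR or concentrated feed) favours N.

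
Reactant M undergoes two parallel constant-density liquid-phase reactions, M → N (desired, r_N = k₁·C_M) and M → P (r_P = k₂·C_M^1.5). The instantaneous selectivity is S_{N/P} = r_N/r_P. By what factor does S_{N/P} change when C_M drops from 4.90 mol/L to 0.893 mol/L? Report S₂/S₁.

2.34

S_{N/P} = (k₁/k₂)·C_M^-0.5, so S₂/S₁ = (C_{M,2}/C_{M,1})^-0.5.
= (0.893/4.90)^(-0.5) = (0.1822)^(-0.5) = 2.34.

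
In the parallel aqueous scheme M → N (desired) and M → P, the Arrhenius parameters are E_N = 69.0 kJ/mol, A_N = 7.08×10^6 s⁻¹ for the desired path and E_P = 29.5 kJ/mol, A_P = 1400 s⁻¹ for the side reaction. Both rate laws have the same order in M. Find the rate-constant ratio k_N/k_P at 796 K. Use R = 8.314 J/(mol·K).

12.9

k_N/k_P = (A_N/A_P)·exp[−(E_N−E_P)/(RT)] = (A_N/A_P)·exp[(E_P−E_N)/(RT)].
(E_P−E_N)/(RT) = (29.5−69.0)×10³/(8.314×796) = -39500/6618 = -5.969.
k_N/k_P = (7.08×10^6/1400)·exp(-5.969) = 5057 × 0.002558 = 12.9.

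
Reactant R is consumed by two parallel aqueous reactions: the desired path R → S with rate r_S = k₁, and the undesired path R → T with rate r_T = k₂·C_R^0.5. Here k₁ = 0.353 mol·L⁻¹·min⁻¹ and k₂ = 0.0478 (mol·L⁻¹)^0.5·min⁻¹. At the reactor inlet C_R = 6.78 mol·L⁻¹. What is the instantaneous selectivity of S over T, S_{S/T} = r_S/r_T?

S_{S/T} = r_S/r_T = (k₁)/(k₂·C_R^0.5) = (k₁/k₂)·C_R^-0.5.
= (0.353) / (0.0478×6.780^0.5) = 0.3530/0.1245 = 2.84.
The undesired path is higher order in R, so low C_R (CSTR or dilute feed) favours S.

2.84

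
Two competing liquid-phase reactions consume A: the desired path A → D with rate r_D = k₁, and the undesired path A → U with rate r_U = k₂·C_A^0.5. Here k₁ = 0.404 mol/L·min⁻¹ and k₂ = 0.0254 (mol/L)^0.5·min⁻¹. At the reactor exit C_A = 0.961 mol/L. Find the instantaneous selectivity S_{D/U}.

16.2

S_{D/U} = r_D/r_U = (k₁)/(k₂·C_A^0.5) = (k₁/k₂)·C_A^-0.5.
= (0.404) / (0.0254×0.9610^0.5) = 0.4040/0.02490 = 16.2.
The undesired path is higher order in A, so low C_A (CSTR or dilute feed) favours D.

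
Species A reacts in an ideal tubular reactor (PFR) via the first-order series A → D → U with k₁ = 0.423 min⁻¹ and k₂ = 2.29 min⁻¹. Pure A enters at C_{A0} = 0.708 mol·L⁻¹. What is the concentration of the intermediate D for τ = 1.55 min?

0.0787 mol·L⁻¹

For first-order series with pure A initially, C_D(τ) = k₁C_{A0}/(k₂−k₁)·(e^(−k₁τ) − e^(−k₂τ)).
e^(−k₁τ) = e^(−0.423×1.55) = e^(−0.6556) = 0.5191; e^(−k₂τ) = e^(−3.550) = 0.02874.
C_D = 0.423×0.708/(2.29−0.423) × (0.5191−0.02874) = 0.1604×0.4904 = 0.07866 mol·L⁻¹.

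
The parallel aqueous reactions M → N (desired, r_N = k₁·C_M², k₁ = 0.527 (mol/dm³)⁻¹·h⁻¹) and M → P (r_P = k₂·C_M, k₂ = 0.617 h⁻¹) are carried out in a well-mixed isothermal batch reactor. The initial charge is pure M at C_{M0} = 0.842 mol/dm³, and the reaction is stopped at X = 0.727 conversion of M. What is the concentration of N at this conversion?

0.188 mol/dm³

C_M = C_{M0}(1−X) = 0.2299 mol/dm³.
Along a PFR/batch, dC_P/dC_M = −r_P/(r_N+r_P) = −k₂/(k₂+k₁·C_M).
Integrating from C_{M0} to C_M: C_P = (0.617/0.527)·ln[(0.617+0.527·0.842)/(0.617+0.527·0.230)] = 1.171·ln(1.061/0.7381) = 0.4245 mol/dm³.
Then C_N = (C_{M0}−C_M) − C_P = 0.6121 − 0.4245 = 0.1876 mol/dm³.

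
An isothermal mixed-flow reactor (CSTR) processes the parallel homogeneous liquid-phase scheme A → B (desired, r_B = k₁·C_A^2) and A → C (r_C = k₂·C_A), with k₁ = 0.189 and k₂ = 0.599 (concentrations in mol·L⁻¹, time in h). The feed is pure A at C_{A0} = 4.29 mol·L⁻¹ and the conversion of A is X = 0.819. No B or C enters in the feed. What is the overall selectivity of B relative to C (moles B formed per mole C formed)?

0.245

Exit C_A = C_{A0}(1−X) = 4.29×0.181 = 0.7765 mol·L⁻¹.
Rates in a CSTR are evaluated at the outlet concentration: r_B = 0.189×0.7765^2 = 0.1140, r_C = 0.599×0.7765 = 0.4651.
Overall selectivity = C_B/C_C = r_Bτ/(r_Cτ) = r_B/r_C = 0.245.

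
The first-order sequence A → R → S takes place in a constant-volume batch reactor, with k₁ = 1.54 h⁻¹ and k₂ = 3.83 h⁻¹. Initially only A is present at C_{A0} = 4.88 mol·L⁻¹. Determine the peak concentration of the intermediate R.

At the optimum, C_{R,max}/C_{A0} = (k₁/k₂)^[k₂/(k₂−k₁)].
= (1.54/3.83)^(3.83/(3.83−1.54)) = (0.4021)^(1.672) = 0.2179.
C_{R,max} = 0.2179×4.88 = 1.06 mol·L⁻¹.

1.06 mol·L⁻¹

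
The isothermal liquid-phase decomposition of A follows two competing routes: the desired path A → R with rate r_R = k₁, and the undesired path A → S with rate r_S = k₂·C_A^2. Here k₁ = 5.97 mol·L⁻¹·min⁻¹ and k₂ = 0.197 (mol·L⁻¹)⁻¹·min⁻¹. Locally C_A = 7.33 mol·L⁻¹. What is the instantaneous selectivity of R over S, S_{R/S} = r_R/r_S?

0.564

S_{R/S} = r_R/r_S = (k₁)/(k₂·C_A^2) = (k₁/k₂)·C_A^-2.
= (5.97) / (0.197×7.330^2) = 5.970/10.58 = 0.564.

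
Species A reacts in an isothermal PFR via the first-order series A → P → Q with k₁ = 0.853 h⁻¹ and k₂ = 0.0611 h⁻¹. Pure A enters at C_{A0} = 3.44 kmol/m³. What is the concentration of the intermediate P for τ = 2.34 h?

For first-order series with pure A initially, C_P(τ) = k₁C_{A0}/(k₂−k₁)·(e^(−k₁τ) − e^(−k₂τ)).
e^(−k₁τ) = e^(−0.853×2.34) = e^(−1.996) = 0.1359; e^(−k₂τ) = e^(−0.1430) = 0.8668.
C_P = 0.853×3.44/(0.0611−0.853) × (0.1359−0.8668) = (-3.705)×(-0.7309) = 2.708 kmol/m³.

2.71 kmol/m³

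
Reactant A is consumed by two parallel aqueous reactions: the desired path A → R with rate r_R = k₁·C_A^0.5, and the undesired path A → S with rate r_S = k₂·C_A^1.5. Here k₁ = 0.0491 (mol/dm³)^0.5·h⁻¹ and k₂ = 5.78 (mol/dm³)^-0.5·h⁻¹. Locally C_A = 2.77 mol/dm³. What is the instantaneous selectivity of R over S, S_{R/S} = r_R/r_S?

0.00307

S_{R/S} = r_R/r_S = (k₁·C_A^0.5)/(k₂·C_A^1.5) = (k₁/k₂)·C_A⁻¹.
= (0.0491×2.770^0.5) / (5.78×2.770^1.5) = 0.08172/26.65 = 0.00307.
The undesired path is higher order in A, so low C_A (CSTR or dilute feed) favours R.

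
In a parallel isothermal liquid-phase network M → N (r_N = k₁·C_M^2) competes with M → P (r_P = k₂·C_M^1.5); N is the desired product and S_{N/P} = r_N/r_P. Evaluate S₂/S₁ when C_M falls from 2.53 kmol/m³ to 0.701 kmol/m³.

S_{N/P} = (k₁/k₂)·C_M^0.5, so S₂/S₁ = (C_{M,2}/C_{M,1})^0.5.
= (0.701/2.53)^0.5 = (0.2771)^0.5 = 0.526.

0.526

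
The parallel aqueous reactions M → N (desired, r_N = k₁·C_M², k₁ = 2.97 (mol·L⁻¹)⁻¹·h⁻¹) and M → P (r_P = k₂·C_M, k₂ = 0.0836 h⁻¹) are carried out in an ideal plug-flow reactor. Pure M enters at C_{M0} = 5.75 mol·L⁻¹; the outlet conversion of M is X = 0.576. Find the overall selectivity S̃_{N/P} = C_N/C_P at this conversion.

137

C_M = C_{M0}(1−X) = 2.438 mol·L⁻¹.
Along a PFR/batch, dC_P/dC_M = −r_P/(r_N+r_P) = −k₂/(k₂+k₁·C_M).
Integrating from C_{M0} to C_M: C_P = (0.0836/2.97)·ln[(0.0836+2.97·5.75)/(0.0836+2.97·2.44)] = 0.02815·ln(17.16/7.324) = 0.02397 mol·L⁻¹.
Then C_N = (C_{M0}−C_M) − C_P = 3.312 − 0.02397 = 3.288 mol·L⁻¹.
S̃_{N/P} = C_N/C_P = 3.288/0.02397 = 137.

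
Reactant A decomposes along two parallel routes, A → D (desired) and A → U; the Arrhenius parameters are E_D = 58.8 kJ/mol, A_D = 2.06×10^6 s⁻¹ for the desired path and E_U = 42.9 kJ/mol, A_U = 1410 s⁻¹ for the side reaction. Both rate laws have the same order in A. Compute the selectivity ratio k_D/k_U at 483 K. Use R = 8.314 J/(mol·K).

27.9

With equal orders, S_{D/U} = k_D/k_U = (A_D/A_U)·exp[(E_U−E_D)/(RT)].
(E_U−E_D)/(RT) = (42.9−58.8)×10³/(8.314×483) = -15900/4016 = -3.959.
k_D/k_U = (2.06×10^6/1410)·exp(-3.959) = 1461 × 0.01907 = 27.9.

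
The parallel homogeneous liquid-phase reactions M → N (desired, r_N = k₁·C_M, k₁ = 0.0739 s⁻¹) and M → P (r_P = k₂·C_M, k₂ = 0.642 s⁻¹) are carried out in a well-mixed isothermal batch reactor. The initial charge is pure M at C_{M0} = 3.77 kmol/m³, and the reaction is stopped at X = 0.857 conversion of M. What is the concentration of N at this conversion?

0.334 kmol/m³

C_M = C_{M0}(1−X) = 0.5391 kmol/m³.
Both paths are first order in M, so the instantaneous fraction to N is constant: dC_N/d(−C_M) = k₁/(k₁+k₂) = 0.1032.
C_N = 0.1032·(C_{M0}−C_M) = 0.1032×3.231 = 0.334 kmol/m³.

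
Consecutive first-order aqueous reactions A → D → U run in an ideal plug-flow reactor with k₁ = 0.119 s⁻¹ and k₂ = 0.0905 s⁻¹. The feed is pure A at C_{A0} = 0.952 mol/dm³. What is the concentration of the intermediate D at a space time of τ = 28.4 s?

0.169 mol/dm³

The intermediate concentration in a first-order A→B→C sequence is C_D = k₁C_{A0}(e^(−k₁τ) − e^(−k₂τ))/(k₂−k₁).
e^(−k₁τ) = e^(−0.119×28.4) = e^(−3.380) = 0.03406; e^(−k₂τ) = e^(−2.570) = 0.07652.
C_D = 0.119×0.952/(0.0905−0.119) × (0.03406−0.07652) = (-3.975)×(-0.04246) = 0.1688 mol/dm³.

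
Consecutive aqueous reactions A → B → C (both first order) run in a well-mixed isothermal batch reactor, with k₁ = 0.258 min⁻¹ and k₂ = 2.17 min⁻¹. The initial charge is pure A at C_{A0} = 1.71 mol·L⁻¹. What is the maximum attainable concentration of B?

0.153 mol·L⁻¹

Evaluating C_B at t_opt = ln(k₂/k₁)/(k₂−k₁) gives C_{B,max}/C_{A0} = (k₁/k₂)^[k₂/(k₂−k₁)].
= (0.258/2.17)^(2.17/(2.17−0.258)) = (0.1189)^(1.135) = 0.08920.
C_{B,max} = 0.08920×1.71 = 0.153 mol·L⁻¹.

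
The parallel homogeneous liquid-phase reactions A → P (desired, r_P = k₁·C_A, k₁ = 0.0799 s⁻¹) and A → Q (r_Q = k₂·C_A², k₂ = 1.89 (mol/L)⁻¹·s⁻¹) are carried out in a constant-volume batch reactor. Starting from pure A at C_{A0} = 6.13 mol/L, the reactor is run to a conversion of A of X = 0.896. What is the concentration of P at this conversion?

0.0933 mol/L

C_A = C_{A0}(1−X) = 0.6375 mol/L.
Along a PFR/batch, dC_P/dC_A = −r_P/(r_P+r_Q) = −k₁/(k₁+k₂·C_A).
Integrating from C_{A0} to C_A: C_P = (0.0799/1.89)·ln[(0.0799+1.89·6.13)/(0.0799+1.89·0.638)] = 0.04228·ln(11.67/1.285) = 0.09326 mol/L.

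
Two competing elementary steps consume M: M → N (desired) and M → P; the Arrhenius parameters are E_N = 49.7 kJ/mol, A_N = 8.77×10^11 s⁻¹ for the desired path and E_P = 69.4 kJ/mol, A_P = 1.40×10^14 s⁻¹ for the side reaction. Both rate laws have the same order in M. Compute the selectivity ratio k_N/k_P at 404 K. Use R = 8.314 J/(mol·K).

2.21

Since both paths have the same order in M, the concentration cancels and S_{N/P} = k_N/k_P = (A_N/A_P)·exp[(E_P−E_N)/(RT)].
(E_P−E_N)/(RT) = (69.4−49.7)×10³/(8.314×404) = 19700/3359 = 5.865.
k_N/k_P = (8.77×10^11/1.40×10^14)·exp(5.865) = 0.006264 × 352.5 = 2.21.
Since E_N < E_P, lowering the temperature improves selectivity toward N.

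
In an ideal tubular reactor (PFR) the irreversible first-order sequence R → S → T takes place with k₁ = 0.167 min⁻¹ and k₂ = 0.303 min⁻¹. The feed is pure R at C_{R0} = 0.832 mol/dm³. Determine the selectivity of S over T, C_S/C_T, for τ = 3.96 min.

1.20

Solving the coupled first-order balances gives C_S(τ) = [k₁/(k₂−k₁)]·C_{R0}·(e^(−k₁τ) − e^(−k₂τ)).
e^(−k₁τ) = e^(−0.167×3.96) = e^(−0.6613) = 0.5162; e^(−k₂τ) = e^(−1.200) = 0.3012.
C_S = 0.167×0.832/(0.303−0.167) × (0.5162−0.3012) = 1.022×0.2149 = 0.2196 mol/dm³.
C_R = C_{R0}e^(−k₁τ) = 0.4295 mol/dm³, so C_T = C_{R0}−C_R−C_S = 0.1830 mol/dm³; C_S/C_T = 1.20.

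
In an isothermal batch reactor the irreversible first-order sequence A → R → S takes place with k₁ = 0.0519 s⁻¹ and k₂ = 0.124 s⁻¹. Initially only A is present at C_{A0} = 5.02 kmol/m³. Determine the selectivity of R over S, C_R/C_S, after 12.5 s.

0.880

The intermediate concentration in a first-order A→B→C sequence is C_R = k₁C_{A0}(e^(−k₁t) − e^(−k₂t))/(k₂−k₁).
e^(−k₁t) = e^(−0.0519×12.5) = e^(−0.6488) = 0.5227; e^(−k₂t) = e^(−1.550) = 0.2122.
C_R = 0.0519×5.02/(0.124−0.0519) × (0.5227−0.2122) = 3.614×0.3105 = 1.122 kmol/m³.
C_A = C_{A0}e^(−k₁t) = 2.624 kmol/m³, so C_S = C_{A0}−C_A−C_R = 1.274 kmol/m³; C_R/C_S = 0.880.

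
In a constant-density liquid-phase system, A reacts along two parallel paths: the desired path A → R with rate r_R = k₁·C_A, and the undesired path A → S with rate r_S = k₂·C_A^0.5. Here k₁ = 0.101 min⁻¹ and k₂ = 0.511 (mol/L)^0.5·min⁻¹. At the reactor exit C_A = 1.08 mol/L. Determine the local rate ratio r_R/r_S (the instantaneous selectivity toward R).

0.205

S_{R/S} = r_R/r_S = (k₁·C_A)/(k₂·C_A^0.5) = (k₁/k₂)·C_A^0.5.
= (0.101×1.080) / (0.511×1.080^0.5) = 0.1091/0.5310 = 0.205.
Since the desired path is higher order in A, keeping C_A high (PFR or concentrated feed) favours R.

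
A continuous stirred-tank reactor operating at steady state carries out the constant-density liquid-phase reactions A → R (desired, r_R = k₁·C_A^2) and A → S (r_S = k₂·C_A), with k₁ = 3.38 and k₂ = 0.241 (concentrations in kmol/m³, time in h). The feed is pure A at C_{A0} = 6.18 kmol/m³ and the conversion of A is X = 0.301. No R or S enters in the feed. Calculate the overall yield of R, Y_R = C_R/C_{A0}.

Exit C_A = C_{A0}(1−X) = 6.18×0.699 = 4.320 kmol/m³.
In a CSTR the entire volume is at exit conditions, so r_R = 3.38×4.320^2 = 63.07 and r_S = 0.241×4.320 = 1.041.
Fraction of consumed A going to R: r_R/(r_R+r_S) = 0.9838.
C_R = 0.9838·C_{A0}·X = 0.9838×6.18×0.301 = 1.83 kmol/m³; Y_R = C_R/C_{A0} = 0.296.

0.296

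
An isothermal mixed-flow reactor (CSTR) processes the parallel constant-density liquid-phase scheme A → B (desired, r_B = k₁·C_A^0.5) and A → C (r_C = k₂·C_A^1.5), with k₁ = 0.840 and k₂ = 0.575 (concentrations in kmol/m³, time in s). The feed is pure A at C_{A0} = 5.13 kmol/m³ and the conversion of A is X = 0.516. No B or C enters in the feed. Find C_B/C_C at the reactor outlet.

0.588

Exit C_A = C_{A0}(1−X) = 5.13×0.484 = 2.483 kmol/m³.
A CSTR operates uniformly at the exit composition, giving r_B = 1.324 and r_C = 2.250 (each k·C_A^n at C_A = 2.483).
Overall selectivity = C_B/C_C = r_Bτ/(r_Cτ) = r_B/r_C = 0.588.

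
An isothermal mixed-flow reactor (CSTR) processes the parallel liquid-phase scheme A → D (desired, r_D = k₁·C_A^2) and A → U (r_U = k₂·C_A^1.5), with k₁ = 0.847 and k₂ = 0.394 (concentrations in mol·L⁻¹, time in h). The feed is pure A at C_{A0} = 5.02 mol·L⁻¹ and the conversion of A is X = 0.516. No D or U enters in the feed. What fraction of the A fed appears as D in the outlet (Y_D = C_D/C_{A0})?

0.397

Exit C_A = C_{A0}(1−X) = 5.02×0.484 = 2.430 mol·L⁻¹.
In a CSTR the entire volume is at exit conditions, so r_D = 0.847×2.430^2 = 5.000 and r_U = 0.394×2.430^1.5 = 1.492.
Fraction of consumed A going to D: r_D/(r_D+r_U) = 0.7702.
C_D = 0.7702·C_{A0}·X = 0.7702×5.02×0.516 = 1.99 mol·L⁻¹; Y_D = C_D/C_{A0} = 0.397.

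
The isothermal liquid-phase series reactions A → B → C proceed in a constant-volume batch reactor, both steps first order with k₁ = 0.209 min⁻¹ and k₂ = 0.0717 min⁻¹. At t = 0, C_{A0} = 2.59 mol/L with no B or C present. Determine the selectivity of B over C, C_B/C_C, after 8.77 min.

2.09

The intermediate concentration in a first-order A→B→C sequence is C_B = k₁C_{A0}(e^(−k₁t) − e^(−k₂t))/(k₂−k₁).
e^(−k₁t) = e^(−0.209×8.77) = e^(−1.833) = 0.1599; e^(−k₂t) = e^(−0.6288) = 0.5332.
C_B = 0.209×2.59/(0.0717−0.209) × (0.1599−0.5332) = (-3.943)×(-0.3733) = 1.472 mol/L.
C_A = C_{A0}e^(−k₁t) = 0.4143 mol/L, so C_C = C_{A0}−C_A−C_B = 0.7041 mol/L; C_B/C_C = 2.09.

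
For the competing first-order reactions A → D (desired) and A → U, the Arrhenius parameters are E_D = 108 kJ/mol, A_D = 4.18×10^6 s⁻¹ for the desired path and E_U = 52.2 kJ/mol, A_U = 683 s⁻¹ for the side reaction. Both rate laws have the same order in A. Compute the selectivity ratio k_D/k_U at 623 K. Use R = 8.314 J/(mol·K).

0.128

Since both paths have the same order in A, the concentration cancels and S_{D/U} = k_D/k_U = (A_D/A_U)·exp[(E_U−E_D)/(RT)].
(E_U−E_D)/(RT) = (52.2−108)×10³/(8.314×623) = -55800/5180 = -10.77.
k_D/k_U = (4.18×10^6/683)·exp(-10.77) = 6120 × 2.096×10^-5 = 0.128.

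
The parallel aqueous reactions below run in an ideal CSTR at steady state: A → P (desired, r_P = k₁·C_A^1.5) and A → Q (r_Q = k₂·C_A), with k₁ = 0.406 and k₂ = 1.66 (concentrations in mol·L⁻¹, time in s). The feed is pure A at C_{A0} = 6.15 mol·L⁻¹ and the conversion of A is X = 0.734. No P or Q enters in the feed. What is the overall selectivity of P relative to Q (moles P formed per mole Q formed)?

0.313

Exit C_A = C_{A0}(1−X) = 6.15×0.266 = 1.636 mol·L⁻¹.
Rates in a CSTR are evaluated at the outlet concentration: r_P = 0.406×1.636^1.5 = 0.8495, r_Q = 1.66×1.636 = 2.716.
Overall selectivity = C_P/C_Q = r_Pτ/(r_Qτ) = r_P/r_Q = 0.313.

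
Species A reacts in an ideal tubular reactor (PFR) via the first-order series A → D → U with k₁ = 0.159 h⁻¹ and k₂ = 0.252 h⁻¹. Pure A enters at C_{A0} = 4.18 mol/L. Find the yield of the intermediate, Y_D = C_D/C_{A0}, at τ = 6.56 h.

Solving the coupled first-order balances gives C_D(τ) = [k₁/(k₂−k₁)]·C_{A0}·(e^(−k₁τ) − e^(−k₂τ)).
e^(−k₁τ) = e^(−0.159×6.56) = e^(−1.043) = 0.3524; e^(−k₂τ) = e^(−1.653) = 0.1915.
C_D = 0.159×4.18/(0.252−0.159) × (0.3524−0.1915) = 7.146×0.1609 = 1.150 mol/L.
Y_D = C_D/C_{A0} = 1.150/4.18 = 0.275.

0.275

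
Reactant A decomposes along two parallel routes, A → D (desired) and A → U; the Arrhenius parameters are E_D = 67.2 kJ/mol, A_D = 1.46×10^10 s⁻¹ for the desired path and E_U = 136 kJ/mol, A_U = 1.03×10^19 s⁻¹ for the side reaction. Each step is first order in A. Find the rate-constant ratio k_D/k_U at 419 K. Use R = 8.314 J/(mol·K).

k_D/k_U = (A_D/A_U)·exp[−(E_D−E_U)/(RT)] = (A_D/A_U)·exp[(E_U−E_D)/(RT)].
(E_U−E_D)/(RT) = (136−67.2)×10³/(8.314×419) = 68800/3484 = 19.75.
k_D/k_U = (1.46×10^10/1.03×10^19)·exp(19.75) = 1.417×10^-9 × 3.778×10^8 = 0.536.
Since E_D < E_U, lowering the temperature improves selectivity toward D.

0.536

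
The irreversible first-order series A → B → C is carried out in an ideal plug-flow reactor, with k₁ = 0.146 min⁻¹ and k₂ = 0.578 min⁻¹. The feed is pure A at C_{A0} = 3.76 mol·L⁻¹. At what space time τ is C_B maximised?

3.19 min

For first-order series the maximum of C_B occurs at τ_opt = ln(k₂/k₁)/(k₂−k₁).
= ln(0.578/0.146)/(0.578−0.146) = ln(3.959)/0.4320 = 1.376/0.4320 = 3.19 min.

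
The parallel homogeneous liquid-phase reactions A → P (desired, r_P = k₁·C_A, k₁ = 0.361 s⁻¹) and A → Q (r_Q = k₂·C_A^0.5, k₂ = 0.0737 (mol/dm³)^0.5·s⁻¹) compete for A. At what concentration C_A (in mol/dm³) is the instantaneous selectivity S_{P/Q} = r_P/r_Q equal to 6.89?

1.98 mol/dm³

S_{P/Q} = (k₁/k₂)·C_A^0.5 ⇒ C_A = (S·k₂/k₁)^(2).
= (6.89×0.0737/0.361)^(2) = (1.407)^(2) = 1.98 mol/dm³.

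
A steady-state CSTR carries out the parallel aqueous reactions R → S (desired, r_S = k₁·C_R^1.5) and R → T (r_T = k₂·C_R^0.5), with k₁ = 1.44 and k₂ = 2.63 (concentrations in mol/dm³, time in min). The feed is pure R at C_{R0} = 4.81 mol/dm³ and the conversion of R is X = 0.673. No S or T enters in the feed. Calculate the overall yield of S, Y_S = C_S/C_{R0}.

0.311

Exit C_R = C_{R0}(1−X) = 4.81×0.327 = 1.573 mol/dm³.
Rates in a CSTR are evaluated at the outlet concentration: r_S = 1.44×1.573^1.5 = 2.841, r_T = 2.63×1.573^0.5 = 3.298.
Fraction of consumed R going to S: r_S/(r_S+r_T) = 0.4627.
C_S = 0.4627·C_{R0}·X = 0.4627×4.81×0.673 = 1.50 mol/dm³; Y_S = C_S/C_{R0} = 0.311.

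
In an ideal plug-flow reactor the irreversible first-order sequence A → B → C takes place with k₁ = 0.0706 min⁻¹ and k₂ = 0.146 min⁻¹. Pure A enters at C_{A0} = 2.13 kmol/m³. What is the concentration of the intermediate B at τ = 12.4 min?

0.505 kmol/m³

The intermediate concentration in a first-order A→B→C sequence is C_B = k₁C_{A0}(e^(−k₁τ) − e^(−k₂τ))/(k₂−k₁).
e^(−k₁τ) = e^(−0.0706×12.4) = e^(−0.8754) = 0.4167; e^(−k₂τ) = e^(−1.810) = 0.1636.
C_B = 0.0706×2.13/(0.146−0.0706) × (0.4167−0.1636) = 1.994×0.2531 = 0.5048 kmol/m³.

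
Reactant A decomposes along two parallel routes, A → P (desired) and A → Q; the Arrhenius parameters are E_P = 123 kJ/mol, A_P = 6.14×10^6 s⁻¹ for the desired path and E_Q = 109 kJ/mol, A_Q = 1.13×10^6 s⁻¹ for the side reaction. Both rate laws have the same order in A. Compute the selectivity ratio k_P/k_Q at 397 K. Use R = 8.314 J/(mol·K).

k_P/k_Q = (A_P/A_Q)·exp[−(E_P−E_Q)/(RT)] = (A_P/A_Q)·exp[(E_Q−E_P)/(RT)].
(E_Q−E_P)/(RT) = (109−123)×10³/(8.314×397) = -14000/3301 = -4.242.
k_P/k_Q = (6.14×10^6/1.13×10^6)·exp(-4.242) = 5.434 × 0.01438 = 0.0782.

0.0782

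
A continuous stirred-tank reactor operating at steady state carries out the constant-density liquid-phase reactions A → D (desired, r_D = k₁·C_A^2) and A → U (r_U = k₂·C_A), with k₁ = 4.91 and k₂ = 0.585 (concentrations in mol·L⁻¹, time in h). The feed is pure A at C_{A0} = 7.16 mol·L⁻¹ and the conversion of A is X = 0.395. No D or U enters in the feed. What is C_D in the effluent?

2.75 mol·L⁻¹

Exit C_A = C_{A0}(1−X) = 7.16×0.605 = 4.332 mol·L⁻¹.
In a CSTR the entire volume is at exit conditions, so r_D = 4.91×4.332^2 = 92.13 and r_U = 0.585×4.332 = 2.534.
Fraction of consumed A going to D: r_D/(r_D+r_U) = 0.9732.
C_D = 0.9732·C_{A0}·X = 0.9732×7.16×0.395 = 2.75 mol·L⁻¹.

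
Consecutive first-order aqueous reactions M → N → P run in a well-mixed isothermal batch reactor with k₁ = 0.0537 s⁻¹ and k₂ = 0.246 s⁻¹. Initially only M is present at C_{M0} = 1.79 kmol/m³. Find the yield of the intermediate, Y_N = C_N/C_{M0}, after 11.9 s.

The intermediate concentration in a first-order A→B→C sequence is C_N = k₁C_{M0}(e^(−k₁t) − e^(−k₂t))/(k₂−k₁).
e^(−k₁t) = e^(−0.0537×11.9) = e^(−0.6390) = 0.5278; e^(−k₂t) = e^(−2.927) = 0.05354.
C_N = 0.0537×1.79/(0.246−0.0537) × (0.5278−0.05354) = 0.4999×0.4743 = 0.2371 kmol/m³.
Y_N = C_N/C_{M0} = 0.2371/1.79 = 0.132.

0.132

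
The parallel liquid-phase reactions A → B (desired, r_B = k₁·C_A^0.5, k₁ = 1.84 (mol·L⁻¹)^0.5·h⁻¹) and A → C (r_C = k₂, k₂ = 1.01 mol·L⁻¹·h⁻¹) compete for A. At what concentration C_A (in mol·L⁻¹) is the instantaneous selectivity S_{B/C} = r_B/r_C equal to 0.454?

S_{B/C} = (k₁/k₂)·C_A^0.5 ⇒ C_A = (S·k₂/k₁)^(2).
= (0.454×1.01/1.84)^(2) = (0.2492)^(2) = 0.0621 mol·L⁻¹.

0.0621 mol·L⁻¹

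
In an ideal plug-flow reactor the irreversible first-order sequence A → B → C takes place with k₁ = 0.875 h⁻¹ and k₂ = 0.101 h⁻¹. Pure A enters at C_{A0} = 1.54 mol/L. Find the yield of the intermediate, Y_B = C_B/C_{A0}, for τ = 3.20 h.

For first-order series with pure A initially, C_B(τ) = k₁C_{A0}/(k₂−k₁)·(e^(−k₁τ) − e^(−k₂τ)).
e^(−k₁τ) = e^(−0.875×3.20) = e^(−2.800) = 0.06081; e^(−k₂τ) = e^(−0.3232) = 0.7238.
C_B = 0.875×1.54/(0.101−0.875) × (0.06081−0.7238) = (-1.741)×(-0.6630) = 1.154 mol/L.
Y_B = C_B/C_{A0} = 1.154/1.54 = 0.750.

0.750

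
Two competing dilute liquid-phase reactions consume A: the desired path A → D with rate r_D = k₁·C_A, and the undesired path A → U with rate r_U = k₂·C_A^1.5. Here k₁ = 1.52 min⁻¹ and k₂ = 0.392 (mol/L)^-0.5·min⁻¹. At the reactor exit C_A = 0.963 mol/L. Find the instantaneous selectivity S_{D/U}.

S_{D/U} = r_D/r_U = (k₁·C_A)/(k₂·C_A^1.5) = (k₁/k₂)·C_A^-0.5.
= (1.52×0.9630) / (0.392×0.9630^1.5) = 1.464/0.3704 = 3.95.
The undesired path is higher order in A, so low C_A (CSTR or dilute feed) favours D.

3.95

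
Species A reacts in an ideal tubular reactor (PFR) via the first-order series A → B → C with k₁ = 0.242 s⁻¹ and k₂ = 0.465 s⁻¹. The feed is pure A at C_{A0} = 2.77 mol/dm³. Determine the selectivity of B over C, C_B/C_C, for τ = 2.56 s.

Solving the coupled first-order balances gives C_B(τ) = [k₁/(k₂−k₁)]·C_{A0}·(e^(−k₁τ) − e^(−k₂τ)).
e^(−k₁τ) = e^(−0.242×2.56) = e^(−0.6195) = 0.5382; e^(−k₂τ) = e^(−1.190) = 0.3041.
C_B = 0.242×2.77/(0.465−0.242) × (0.5382−0.3041) = 3.006×0.2341 = 0.7037 mol/dm³.
C_A = C_{A0}e^(−k₁τ) = 1.491 mol/dm³, so C_C = C_{A0}−C_A−C_B = 0.5755 mol/dm³; C_B/C_C = 1.22.

1.22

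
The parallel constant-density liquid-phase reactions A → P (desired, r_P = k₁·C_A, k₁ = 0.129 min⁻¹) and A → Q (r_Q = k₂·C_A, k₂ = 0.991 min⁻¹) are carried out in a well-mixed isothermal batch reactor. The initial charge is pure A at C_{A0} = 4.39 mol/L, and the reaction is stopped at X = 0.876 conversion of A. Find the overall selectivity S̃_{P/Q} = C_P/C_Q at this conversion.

C_A = C_{A0}(1−X) = 0.5444 mol/L.
Both paths are first order in A, so the instantaneous fraction to P is constant: dC_P/d(−C_A) = k₁/(k₁+k₂) = 0.1152.
C_P = 0.1152·(C_{A0}−C_A) = 0.1152×3.846 = 0.443 mol/L.
C_Q = (C_{A0}−C_A)−C_P = 3.403 mol/L; S̃_{P/Q} = 0.4429/3.403 = 0.130.

0.130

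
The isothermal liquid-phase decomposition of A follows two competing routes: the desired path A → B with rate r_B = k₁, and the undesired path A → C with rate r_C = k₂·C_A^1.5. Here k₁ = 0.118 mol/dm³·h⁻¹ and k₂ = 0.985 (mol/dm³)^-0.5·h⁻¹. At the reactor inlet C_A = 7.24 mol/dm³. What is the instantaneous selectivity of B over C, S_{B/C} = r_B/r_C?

S_{B/C} = r_B/r_C = (k₁)/(k₂·C_A^1.5) = (k₁/k₂)·C_A^-1.5.
= (0.118) / (0.985×7.240^1.5) = 0.1180/19.19 = 0.00615.

0.00615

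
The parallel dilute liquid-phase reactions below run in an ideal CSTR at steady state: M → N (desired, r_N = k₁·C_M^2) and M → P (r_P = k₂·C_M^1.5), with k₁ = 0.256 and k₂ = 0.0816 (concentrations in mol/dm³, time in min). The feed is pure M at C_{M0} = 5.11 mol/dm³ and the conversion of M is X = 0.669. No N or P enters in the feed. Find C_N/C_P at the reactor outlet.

Exit C_M = C_{M0}(1−X) = 5.11×0.331 = 1.691 mol/dm³.
Rates in a CSTR are evaluated at the outlet concentration: r_N = 0.256×1.691^2 = 0.7324, r_P = 0.0816×1.691^1.5 = 0.1795.
Overall selectivity = C_N/C_P = r_Nτ/(r_Pτ) = r_N/r_P = 4.08.

4.08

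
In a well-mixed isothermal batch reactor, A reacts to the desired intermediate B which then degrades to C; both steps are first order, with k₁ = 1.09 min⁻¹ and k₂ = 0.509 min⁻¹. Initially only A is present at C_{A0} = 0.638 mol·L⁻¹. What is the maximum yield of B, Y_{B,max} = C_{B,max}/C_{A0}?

0.513

Evaluating C_B at t_opt = ln(k₂/k₁)/(k₂−k₁) gives C_{B,max}/C_{A0} = (k₁/k₂)^[k₂/(k₂−k₁)].
= (1.09/0.509)^(0.509/(0.509−1.09)) = (2.141)^(-0.8761) = 0.5132.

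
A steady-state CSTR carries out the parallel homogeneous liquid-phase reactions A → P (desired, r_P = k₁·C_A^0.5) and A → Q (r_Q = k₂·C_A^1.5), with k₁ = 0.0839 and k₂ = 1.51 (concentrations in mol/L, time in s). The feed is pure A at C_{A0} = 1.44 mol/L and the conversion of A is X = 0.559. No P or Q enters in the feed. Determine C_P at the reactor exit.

Exit C_A = C_{A0}(1−X) = 1.44×0.441 = 0.6350 mol/L.
Rates in a CSTR are evaluated at the outlet concentration: r_P = 0.0839×0.6350^0.5 = 0.06686, r_Q = 1.51×0.6350^1.5 = 0.7641.
Fraction of consumed A going to P: r_P/(r_P+r_Q) = 0.08046.
C_P = 0.08046·C_{A0}·X = 0.08046×1.44×0.559 = 0.0648 mol/L.

0.0648 mol/L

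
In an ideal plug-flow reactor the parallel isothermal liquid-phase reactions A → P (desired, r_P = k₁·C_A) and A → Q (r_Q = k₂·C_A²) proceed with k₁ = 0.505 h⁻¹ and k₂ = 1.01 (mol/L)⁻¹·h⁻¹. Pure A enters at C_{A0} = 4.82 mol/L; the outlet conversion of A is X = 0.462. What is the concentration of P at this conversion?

0.271 mol/L

C_A = C_{A0}(1−X) = 2.593 mol/L.
Along a PFR/batch, dC_P/dC_A = −r_P/(r_P+r_Q) = −k₁/(k₁+k₂·C_A).
Integrating from C_{A0} to C_A: C_P = (0.505/1.01)·ln[(0.505+1.01·4.82)/(0.505+1.01·2.59)] = 0.5000·ln(5.373/3.124) = 0.2711 mol/L.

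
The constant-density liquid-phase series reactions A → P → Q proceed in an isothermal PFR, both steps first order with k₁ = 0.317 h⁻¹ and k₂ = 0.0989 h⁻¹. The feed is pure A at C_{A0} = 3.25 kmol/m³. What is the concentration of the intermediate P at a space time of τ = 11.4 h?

The intermediate concentration in a first-order A→B→C sequence is C_P = k₁C_{A0}(e^(−k₁τ) − e^(−k₂τ))/(k₂−k₁).
e^(−k₁τ) = e^(−0.317×11.4) = e^(−3.614) = 0.02695; e^(−k₂τ) = e^(−1.127) = 0.3239.
C_P = 0.317×3.25/(0.0989−0.317) × (0.02695−0.3239) = (-4.724)×(-0.2969) = 1.403 kmol/m³.

1.40 kmol/m³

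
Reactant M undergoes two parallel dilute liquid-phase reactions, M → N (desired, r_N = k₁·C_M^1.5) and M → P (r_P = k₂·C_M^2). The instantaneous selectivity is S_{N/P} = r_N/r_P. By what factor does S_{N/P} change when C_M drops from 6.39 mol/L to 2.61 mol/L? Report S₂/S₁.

S_{N/P} = (k₁/k₂)·C_M^-0.5, so S₂/S₁ = (C_{M,2}/C_{M,1})^-0.5.
= (2.61/6.39)^(-0.5) = (0.4085)^(-0.5) = 1.56.
Selectivity toward N rises as C_M falls — low-concentration operation is favoured.

1.56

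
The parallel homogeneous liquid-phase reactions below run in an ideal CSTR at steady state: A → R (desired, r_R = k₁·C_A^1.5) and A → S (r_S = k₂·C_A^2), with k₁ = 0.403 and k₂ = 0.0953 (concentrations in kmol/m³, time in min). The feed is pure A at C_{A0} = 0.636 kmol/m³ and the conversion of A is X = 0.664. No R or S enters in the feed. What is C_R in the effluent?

0.381 kmol/m³

Exit C_A = C_{A0}(1−X) = 0.636×0.336 = 0.2137 kmol/m³.
Rates in a CSTR are evaluated at the outlet concentration: r_R = 0.403×0.2137^1.5 = 0.03981, r_S = 0.0953×0.2137^2 = 0.004352.
Fraction of consumed A going to R: r_R/(r_R+r_S) = 0.9015.
C_R = 0.9015·C_{A0}·X = 0.9015×0.636×0.664 = 0.381 kmol/m³.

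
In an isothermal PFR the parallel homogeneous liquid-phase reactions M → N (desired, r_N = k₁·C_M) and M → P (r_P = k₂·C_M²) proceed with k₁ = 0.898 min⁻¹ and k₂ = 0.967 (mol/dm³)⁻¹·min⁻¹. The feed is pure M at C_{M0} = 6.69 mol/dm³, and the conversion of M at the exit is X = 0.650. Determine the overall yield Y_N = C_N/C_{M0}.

0.117

C_M = C_{M0}(1−X) = 2.341 mol/dm³.
Along a PFR/batch, dC_N/dC_M = −r_N/(r_N+r_P) = −k₁/(k₁+k₂·C_M).
Integrating from C_{M0} to C_M: C_N = (0.898/0.967)·ln[(0.898+0.967·6.69)/(0.898+0.967·2.34)] = 0.9286·ln(7.367/3.162) = 0.7854 mol/dm³.
Y_N = C_N/C_{M0} = 0.7854/6.69 = 0.117.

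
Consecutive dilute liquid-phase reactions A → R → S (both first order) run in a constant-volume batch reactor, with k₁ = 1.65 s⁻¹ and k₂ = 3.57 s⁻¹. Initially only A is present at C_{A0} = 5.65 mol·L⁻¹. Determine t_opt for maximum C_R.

For first-order series the maximum of C_R occurs at t_opt = ln(k₂/k₁)/(k₂−k₁).
= ln(3.57/1.65)/(3.57−1.65) = ln(2.164)/1.920 = 0.7718/1.920 = 0.402 s.

0.402 s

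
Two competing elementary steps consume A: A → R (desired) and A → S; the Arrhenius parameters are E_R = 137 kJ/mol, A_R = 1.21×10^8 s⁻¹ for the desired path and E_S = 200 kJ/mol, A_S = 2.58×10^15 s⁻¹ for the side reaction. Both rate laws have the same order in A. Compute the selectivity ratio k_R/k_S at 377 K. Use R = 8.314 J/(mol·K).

25.1

Since both paths have the same order in A, the concentration cancels and S_{R/S} = k_R/k_S = (A_R/A_S)·exp[(E_S−E_R)/(RT)].
(E_S−E_R)/(RT) = (200−137)×10³/(8.314×377) = 63000/3134 = 20.10.
k_R/k_S = (1.21×10^8/2.58×10^15)·exp(20.10) = 4.690×10^-8 × 5.360×10^8 = 25.1.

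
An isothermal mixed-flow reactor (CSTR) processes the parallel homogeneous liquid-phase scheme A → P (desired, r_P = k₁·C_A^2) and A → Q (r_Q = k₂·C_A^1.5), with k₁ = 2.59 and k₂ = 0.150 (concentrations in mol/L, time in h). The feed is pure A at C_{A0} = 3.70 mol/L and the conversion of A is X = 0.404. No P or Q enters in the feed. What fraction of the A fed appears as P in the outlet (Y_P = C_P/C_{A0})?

0.389

Exit C_A = C_{A0}(1−X) = 3.70×0.596 = 2.205 mol/L.
Rates in a CSTR are evaluated at the outlet concentration: r_P = 2.59×2.205^2 = 12.59, r_Q = 0.150×2.205^1.5 = 0.4912.
Fraction of consumed A going to P: r_P/(r_P+r_Q) = 0.9625.
C_P = 0.9625·C_{A0}·X = 0.9625×3.70×0.404 = 1.44 mol/L; Y_P = C_P/C_{A0} = 0.389.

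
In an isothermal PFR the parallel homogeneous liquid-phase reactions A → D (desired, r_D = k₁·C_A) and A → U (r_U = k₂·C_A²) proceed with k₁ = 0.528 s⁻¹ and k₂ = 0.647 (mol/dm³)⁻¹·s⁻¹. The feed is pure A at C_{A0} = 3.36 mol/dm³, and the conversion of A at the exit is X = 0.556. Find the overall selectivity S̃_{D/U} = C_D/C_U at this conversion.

0.350

C_A = C_{A0}(1−X) = 1.492 mol/dm³.
Along a PFR/batch, dC_D/dC_A = −r_D/(r_D+r_U) = −k₁/(k₁+k₂·C_A).
Integrating from C_{A0} to C_A: C_D = (0.528/0.647)·ln[(0.528+0.647·3.36)/(0.528+0.647·1.49)] = 0.8161·ln(2.702/1.493) = 0.4840 mol/dm³.
C_U = (C_{A0}−C_A)−C_D = 1.384 mol/dm³; S̃_{D/U} = 0.4840/1.384 = 0.350.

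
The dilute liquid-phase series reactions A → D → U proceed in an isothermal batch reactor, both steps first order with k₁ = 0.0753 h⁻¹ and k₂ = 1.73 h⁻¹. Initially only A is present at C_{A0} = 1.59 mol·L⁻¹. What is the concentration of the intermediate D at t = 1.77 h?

For first-order series with pure A initially, C_D(t) = k₁C_{A0}/(k₂−k₁)·(e^(−k₁t) − e^(−k₂t)).
e^(−k₁t) = e^(−0.0753×1.77) = e^(−0.1333) = 0.8752; e^(−k₂t) = e^(−3.062) = 0.04679.
C_D = 0.0753×1.59/(1.73−0.0753) × (0.8752−0.04679) = 0.07236×0.8284 = 0.05994 mol·L⁻¹.

0.0599 mol·L⁻¹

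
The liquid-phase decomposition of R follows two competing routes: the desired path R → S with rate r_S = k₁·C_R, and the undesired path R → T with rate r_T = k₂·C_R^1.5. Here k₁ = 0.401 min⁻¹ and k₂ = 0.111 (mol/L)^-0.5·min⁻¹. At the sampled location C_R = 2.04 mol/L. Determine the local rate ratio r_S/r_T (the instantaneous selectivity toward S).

2.53

S_{S/T} = r_S/r_T = (k₁·C_R)/(k₂·C_R^1.5) = (k₁/k₂)·C_R^-0.5.
= (0.401×2.040) / (0.111×2.040^1.5) = 0.8180/0.3234 = 2.53.
The undesired path is higher order in R, so low C_R (CSTR or dilute feed) favours S.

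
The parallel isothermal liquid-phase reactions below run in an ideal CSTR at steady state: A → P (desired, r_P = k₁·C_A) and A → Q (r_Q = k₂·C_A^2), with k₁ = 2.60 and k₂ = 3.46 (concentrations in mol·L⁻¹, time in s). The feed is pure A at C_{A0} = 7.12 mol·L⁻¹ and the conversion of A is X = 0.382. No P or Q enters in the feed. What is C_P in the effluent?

Exit C_A = C_{A0}(1−X) = 7.12×0.618 = 4.400 mol·L⁻¹.
A CSTR operates uniformly at the exit composition, giving r_P = 11.44 and r_Q = 66.99 (each k·C_A^n at C_A = 4.400).
Fraction of consumed A going to P: r_P/(r_P+r_Q) = 0.1459.
C_P = 0.1459·C_{A0}·X = 0.1459×7.12×0.382 = 0.397 mol·L⁻¹.

0.397 mol·L⁻¹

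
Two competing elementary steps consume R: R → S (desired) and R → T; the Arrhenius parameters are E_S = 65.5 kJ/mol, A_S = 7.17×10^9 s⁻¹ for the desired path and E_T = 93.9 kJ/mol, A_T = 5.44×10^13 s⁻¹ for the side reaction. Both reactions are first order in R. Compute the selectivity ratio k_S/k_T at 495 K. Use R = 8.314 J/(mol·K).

With equal orders, S_{S/T} = k_S/k_T = (A_S/A_T)·exp[(E_T−E_S)/(RT)].
(E_T−E_S)/(RT) = (93.9−65.5)×10³/(8.314×495) = 28400/4115 = 6.901.
k_S/k_T = (7.17×10^9/5.44×10^13)·exp(6.901) = 1.318×10^-4 × 993.1 = 0.131.
Since E_S < E_T, lowering the temperature improves selectivity toward S.

0.131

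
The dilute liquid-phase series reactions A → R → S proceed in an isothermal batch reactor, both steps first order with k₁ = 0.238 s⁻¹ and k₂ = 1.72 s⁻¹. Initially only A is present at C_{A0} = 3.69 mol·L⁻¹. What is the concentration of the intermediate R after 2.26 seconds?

The intermediate concentration in a first-order A→B→C sequence is C_R = k₁C_{A0}(e^(−k₁t) − e^(−k₂t))/(k₂−k₁).
e^(−k₁t) = e^(−0.238×2.26) = e^(−0.5379) = 0.5840; e^(−k₂t) = e^(−3.887) = 0.02050.
C_R = 0.238×3.69/(1.72−0.238) × (0.5840−0.02050) = 0.5926×0.5635 = 0.3339 mol·L⁻¹.

0.334 mol·L⁻¹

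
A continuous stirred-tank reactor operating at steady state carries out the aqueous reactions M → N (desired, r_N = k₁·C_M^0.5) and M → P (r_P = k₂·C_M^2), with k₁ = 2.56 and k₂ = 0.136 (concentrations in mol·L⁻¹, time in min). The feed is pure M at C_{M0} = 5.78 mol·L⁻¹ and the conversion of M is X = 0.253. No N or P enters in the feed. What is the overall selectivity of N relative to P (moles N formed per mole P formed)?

2.10

Exit C_M = C_{M0}(1−X) = 5.78×0.747 = 4.318 mol·L⁻¹.
In a CSTR the entire volume is at exit conditions, so r_N = 2.56×4.318^0.5 = 5.319 and r_P = 0.136×4.318^2 = 2.535.
Overall selectivity = C_N/C_P = r_Nτ/(r_Pτ) = r_N/r_P = 2.10.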